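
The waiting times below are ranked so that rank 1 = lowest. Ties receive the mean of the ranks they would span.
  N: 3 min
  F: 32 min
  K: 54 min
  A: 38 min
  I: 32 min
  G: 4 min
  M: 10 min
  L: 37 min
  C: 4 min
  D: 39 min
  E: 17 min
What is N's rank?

Sorted (ascending): 3, 4, 4, 10, 17, 32, 32, 37, 38, 39, 54
The 2 values of 4 occupy positions 2–3 → average rank (2+3)/2 = 2.5.
The 2 values of 32 occupy positions 6–7 → average rank (6+7)/2 = 6.5.
N has value 3 min → rank 1.

1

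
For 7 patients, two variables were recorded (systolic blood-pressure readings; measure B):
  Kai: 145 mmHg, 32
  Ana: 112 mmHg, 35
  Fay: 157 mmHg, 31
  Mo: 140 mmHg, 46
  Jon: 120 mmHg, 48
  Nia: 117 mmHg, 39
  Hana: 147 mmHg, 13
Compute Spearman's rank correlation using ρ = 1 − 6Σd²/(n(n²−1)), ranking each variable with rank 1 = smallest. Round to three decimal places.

Ranks of variable 1: 5, 1, 7, 4, 3, 2, 6
Ranks of variable 2: 3, 4, 2, 6, 7, 5, 1
d = r₁ − r₂: 2, -3, 5, -2, -4, -3, 5
d²: 4, 9, 25, 4, 16, 9, 25; Σd² = 92
ρ = 1 − 6·92/(7·48) = 1 − 552/336 = -0.643

-0.643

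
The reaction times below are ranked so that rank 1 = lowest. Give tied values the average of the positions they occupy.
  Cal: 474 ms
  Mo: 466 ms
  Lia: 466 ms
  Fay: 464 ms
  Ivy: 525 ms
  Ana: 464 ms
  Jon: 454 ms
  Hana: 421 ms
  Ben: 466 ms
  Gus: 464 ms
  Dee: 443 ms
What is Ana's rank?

Sorted (ascending): 421, 443, 454, 464, 464, 464, 466, 466, 466, 474, 525
The 3 values of 464 occupy positions 4–6 → average rank 5.
The 3 values of 466 occupy positions 7–9 → average rank 8.
Ana has value 464 ms → rank 5.

5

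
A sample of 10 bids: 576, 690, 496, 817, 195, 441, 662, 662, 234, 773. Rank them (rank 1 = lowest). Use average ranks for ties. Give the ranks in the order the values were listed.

5, 8, 4, 10, 1, 3, 6.5, 6.5, 2, 9

Sorted (ascending): 195, 234, 441, 496, 576, 662, 662, 690, 773, 817
The 2 values of 662 occupy positions 6–7 → average rank (6+7)/2 = 6.5.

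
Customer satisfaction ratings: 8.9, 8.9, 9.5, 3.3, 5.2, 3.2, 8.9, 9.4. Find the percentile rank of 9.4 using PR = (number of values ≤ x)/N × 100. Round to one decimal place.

N = 8.
Strictly below 9.4: 6. Equal to 9.4: 1.
PR = 7/8 × 100 = 87.5

87.5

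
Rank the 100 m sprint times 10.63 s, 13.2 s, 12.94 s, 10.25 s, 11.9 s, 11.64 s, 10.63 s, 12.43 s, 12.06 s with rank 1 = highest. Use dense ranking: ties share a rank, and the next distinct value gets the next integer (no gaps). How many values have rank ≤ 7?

Sorted (descending): 13.2, 12.94, 12.43, 12.06, 11.9, 11.64, 10.63, 10.63, 10.25
The 2 values of 10.63 share dense rank 7.
Remaining distinct values take the next consecutive integers.
Ranks ≤ 7: {1, 2, 3, 4, 5, 6, 7, 7} → 8 values.

8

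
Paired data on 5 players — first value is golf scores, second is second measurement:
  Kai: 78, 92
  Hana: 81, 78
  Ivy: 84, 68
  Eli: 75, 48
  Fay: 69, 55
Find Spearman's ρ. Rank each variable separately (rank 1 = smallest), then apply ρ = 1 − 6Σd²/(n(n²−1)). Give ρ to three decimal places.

0.500

Ranks of variable 1: 3, 4, 5, 2, 1
Ranks of variable 2: 5, 4, 3, 1, 2
d = r₁ − r₂: -2, 0, 2, 1, -1
d²: 4, 0, 4, 1, 1; Σd² = 10
ρ = 1 − 6·10/(5·24) = 1 − 60/120 = 0.500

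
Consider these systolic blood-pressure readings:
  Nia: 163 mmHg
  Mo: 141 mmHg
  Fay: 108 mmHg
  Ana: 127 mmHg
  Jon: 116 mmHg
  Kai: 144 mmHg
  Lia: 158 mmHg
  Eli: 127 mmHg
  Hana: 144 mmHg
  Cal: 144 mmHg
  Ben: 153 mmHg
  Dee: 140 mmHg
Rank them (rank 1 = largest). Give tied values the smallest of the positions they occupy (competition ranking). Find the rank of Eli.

9

Sorted (descending): 163, 158, 153, 144, 144, 144, 141, 140, 127, 127, 116, 108
The 3 values of 144 occupy positions 4–6 → each gets rank 4.
The 2 values of 127 occupy positions 9–10 → each gets rank 9.
Eli has value 127 mmHg → rank 9.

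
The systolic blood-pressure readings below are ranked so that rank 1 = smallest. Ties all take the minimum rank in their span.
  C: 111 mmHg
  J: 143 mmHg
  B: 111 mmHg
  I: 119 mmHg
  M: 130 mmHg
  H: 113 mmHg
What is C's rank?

Sorted (ascending): 111, 111, 113, 119, 130, 143
The 2 values of 111 occupy positions 1–2 → each gets rank 1.
C has value 111 mmHg → rank 1.

1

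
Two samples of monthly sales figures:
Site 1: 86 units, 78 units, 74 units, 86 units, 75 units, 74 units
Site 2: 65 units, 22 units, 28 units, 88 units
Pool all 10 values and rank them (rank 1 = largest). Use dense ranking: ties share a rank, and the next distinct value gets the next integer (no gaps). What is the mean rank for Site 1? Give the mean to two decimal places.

Sorted (descending): 88, 86, 86, 78, 75, 74, 74, 65, 28, 22
The 2 values of 86 share dense rank 2.
The 2 values of 74 share dense rank 5.
Remaining distinct values take the next consecutive integers.
Site 1 values → pooled ranks: 86→2, 78→3, 74→5, 86→2, 75→4, 74→5
Mean rank = (2 + 3 + 5 + 2 + 4 + 5) / 6 = 3.50

3.50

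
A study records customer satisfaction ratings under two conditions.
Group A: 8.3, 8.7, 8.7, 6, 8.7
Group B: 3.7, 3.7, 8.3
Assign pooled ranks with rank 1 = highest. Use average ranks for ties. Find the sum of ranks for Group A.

16.5

Sorted (descending): 8.7, 8.7, 8.7, 8.3, 8.3, 6, 3.7, 3.7
The 3 values of 8.7 occupy positions 1–3 → average rank 2.
The 2 values of 8.3 occupy positions 4–5 → average rank (4+5)/2 = 4.5.
The 2 values of 3.7 occupy positions 7–8 → average rank (7+8)/2 = 7.5.
Group A values → pooled ranks: 8.3→4.5, 8.7→2, 8.7→2, 6→6, 8.7→2
Rank sum = 4.5 + 2 + 2 + 6 + 2 = 16.5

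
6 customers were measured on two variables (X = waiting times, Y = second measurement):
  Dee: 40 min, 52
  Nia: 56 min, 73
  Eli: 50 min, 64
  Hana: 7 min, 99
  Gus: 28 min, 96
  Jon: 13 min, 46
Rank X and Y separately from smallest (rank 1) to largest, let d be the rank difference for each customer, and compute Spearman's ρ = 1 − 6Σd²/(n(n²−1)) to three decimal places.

Ranks of variable 1: 4, 6, 5, 1, 3, 2
Ranks of variable 2: 2, 4, 3, 6, 5, 1
d = r₁ − r₂: 2, 2, 2, -5, -2, 1
d²: 4, 4, 4, 25, 4, 1; Σd² = 42
ρ = 1 − 6·42/(6·35) = 1 − 252/210 = -0.200

-0.200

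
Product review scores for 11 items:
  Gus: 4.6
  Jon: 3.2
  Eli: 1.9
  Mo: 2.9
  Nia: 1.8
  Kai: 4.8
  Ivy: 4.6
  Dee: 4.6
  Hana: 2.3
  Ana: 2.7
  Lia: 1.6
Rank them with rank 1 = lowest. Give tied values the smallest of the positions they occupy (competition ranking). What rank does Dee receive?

8

Sorted (ascending): 1.6, 1.8, 1.9, 2.3, 2.7, 2.9, 3.2, 4.6, 4.6, 4.6, 4.8
The 3 values of 4.6 occupy positions 8–10 → each gets rank 8.
Dee has value 4.6 → rank 8.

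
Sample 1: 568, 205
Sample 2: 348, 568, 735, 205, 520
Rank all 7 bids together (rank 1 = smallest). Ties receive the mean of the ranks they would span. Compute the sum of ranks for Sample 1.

Sorted (ascending): 205, 205, 348, 520, 568, 568, 735
The 2 values of 205 occupy positions 1–2 → average rank (1+2)/2 = 1.5.
The 2 values of 568 occupy positions 5–6 → average rank (5+6)/2 = 5.5.
Sample 1 values → pooled ranks: 568→5.5, 205→1.5
Rank sum = 5.5 + 1.5 = 7

7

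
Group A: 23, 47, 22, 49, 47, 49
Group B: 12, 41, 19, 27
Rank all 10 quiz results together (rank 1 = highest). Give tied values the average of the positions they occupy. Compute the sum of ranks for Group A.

25

Sorted (descending): 49, 49, 47, 47, 41, 27, 23, 22, 19, 12
The 2 values of 49 occupy positions 1–2 → average rank (1+2)/2 = 1.5.
The 2 values of 47 occupy positions 3–4 → average rank (3+4)/2 = 3.5.
Group A values → pooled ranks: 23→7, 47→3.5, 22→8, 49→1.5, 47→3.5, 49→1.5
Rank sum = 7 + 3.5 + 8 + 1.5 + 3.5 + 1.5 = 25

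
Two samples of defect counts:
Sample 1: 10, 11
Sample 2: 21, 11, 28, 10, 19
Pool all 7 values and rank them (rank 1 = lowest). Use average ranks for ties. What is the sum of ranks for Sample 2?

Sorted (ascending): 10, 10, 11, 11, 19, 21, 28
The 2 values of 10 occupy positions 1–2 → average rank (1+2)/2 = 1.5.
The 2 values of 11 occupy positions 3–4 → average rank (3+4)/2 = 3.5.
Sample 2 values → pooled ranks: 21→6, 11→3.5, 28→7, 10→1.5, 19→5
Rank sum = 6 + 3.5 + 7 + 1.5 + 5 = 23

23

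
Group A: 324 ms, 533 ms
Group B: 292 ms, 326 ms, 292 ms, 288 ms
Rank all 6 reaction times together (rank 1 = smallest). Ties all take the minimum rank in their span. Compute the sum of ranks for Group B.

10

Sorted (ascending): 288, 292, 292, 324, 326, 533
The 2 values of 292 occupy positions 2–3 → each gets rank 2.
Group B values → pooled ranks: 292→2, 326→5, 292→2, 288→1
Rank sum = 2 + 5 + 2 + 1 = 10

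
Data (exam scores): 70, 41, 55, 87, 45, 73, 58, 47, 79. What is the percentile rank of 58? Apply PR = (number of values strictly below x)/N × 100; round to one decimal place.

44.4

N = 9.
Strictly below 58: 4. Equal to 58: 1.
PR = 4/9 × 100 = 44.4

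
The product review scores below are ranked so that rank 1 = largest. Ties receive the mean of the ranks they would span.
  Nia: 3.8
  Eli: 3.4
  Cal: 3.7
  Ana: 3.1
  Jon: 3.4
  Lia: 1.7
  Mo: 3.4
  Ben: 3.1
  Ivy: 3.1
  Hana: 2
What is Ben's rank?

7

Sorted (descending): 3.8, 3.7, 3.4, 3.4, 3.4, 3.1, 3.1, 3.1, 2, 1.7
The 3 values of 3.4 occupy positions 3–5 → average rank 4.
The 3 values of 3.1 occupy positions 6–8 → average rank 7.
Ben has value 3.1 → rank 7.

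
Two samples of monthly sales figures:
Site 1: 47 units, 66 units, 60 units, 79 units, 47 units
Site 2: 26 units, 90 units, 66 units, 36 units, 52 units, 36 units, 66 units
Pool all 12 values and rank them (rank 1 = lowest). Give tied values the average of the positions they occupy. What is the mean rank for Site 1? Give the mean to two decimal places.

Sorted (ascending): 26, 36, 36, 47, 47, 52, 60, 66, 66, 66, 79, 90
The 2 values of 36 occupy positions 2–3 → average rank (2+3)/2 = 2.5.
The 2 values of 47 occupy positions 4–5 → average rank (4+5)/2 = 4.5.
The 3 values of 66 occupy positions 8–10 → average rank 9.
Site 1 values → pooled ranks: 47→4.5, 66→9, 60→7, 79→11, 47→4.5
Mean rank = (4.5 + 9 + 7 + 11 + 4.5) / 5 = 7.20

7.20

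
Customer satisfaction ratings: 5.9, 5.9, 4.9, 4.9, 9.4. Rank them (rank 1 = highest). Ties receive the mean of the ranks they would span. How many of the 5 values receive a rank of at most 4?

3

Sorted (descending): 9.4, 5.9, 5.9, 4.9, 4.9
The 2 values of 5.9 occupy positions 2–3 → average rank (2+3)/2 = 2.5.
The 2 values of 4.9 occupy positions 4–5 → average rank (4+5)/2 = 4.5.
Ranks ≤ 4: {1, 2.5, 2.5} → 3 values.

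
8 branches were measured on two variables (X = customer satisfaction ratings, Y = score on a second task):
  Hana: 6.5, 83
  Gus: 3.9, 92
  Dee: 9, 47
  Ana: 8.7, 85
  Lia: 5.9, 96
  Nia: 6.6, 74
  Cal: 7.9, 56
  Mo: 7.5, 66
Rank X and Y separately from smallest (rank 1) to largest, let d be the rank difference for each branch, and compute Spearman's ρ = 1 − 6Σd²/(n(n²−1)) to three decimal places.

-0.738

Ranks of variable 1: 3, 1, 8, 7, 2, 4, 6, 5
Ranks of variable 2: 5, 7, 1, 6, 8, 4, 2, 3
d = r₁ − r₂: -2, -6, 7, 1, -6, 0, 4, 2
d²: 4, 36, 49, 1, 36, 0, 16, 4; Σd² = 146
ρ = 1 − 6·146/(8·63) = 1 − 876/504 = -0.738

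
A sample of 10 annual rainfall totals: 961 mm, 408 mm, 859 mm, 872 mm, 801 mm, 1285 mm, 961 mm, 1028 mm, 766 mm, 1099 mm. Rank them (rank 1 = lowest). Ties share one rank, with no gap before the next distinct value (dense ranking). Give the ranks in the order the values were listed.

Sorted (ascending): 408, 766, 801, 859, 872, 961, 961, 1028, 1099, 1285
The 2 values of 961 share dense rank 6.
Remaining distinct values take the next consecutive integers.

6, 1, 4, 5, 3, 9, 6, 7, 2, 8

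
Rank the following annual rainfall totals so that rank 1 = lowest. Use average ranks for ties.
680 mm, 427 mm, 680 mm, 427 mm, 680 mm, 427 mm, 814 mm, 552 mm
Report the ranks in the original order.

Sorted (ascending): 427, 427, 427, 552, 680, 680, 680, 814
The 3 values of 427 occupy positions 1–3 → average rank 2.
The 3 values of 680 occupy positions 5–7 → average rank 6.

6, 2, 6, 2, 6, 2, 8, 4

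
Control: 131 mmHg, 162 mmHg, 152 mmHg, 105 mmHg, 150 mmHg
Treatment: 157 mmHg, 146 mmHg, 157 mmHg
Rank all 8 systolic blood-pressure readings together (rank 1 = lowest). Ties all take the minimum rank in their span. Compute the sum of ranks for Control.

20

Sorted (ascending): 105, 131, 146, 150, 152, 157, 157, 162
The 2 values of 157 occupy positions 6–7 → each gets rank 6.
Control values → pooled ranks: 131→2, 162→8, 152→5, 105→1, 150→4
Rank sum = 2 + 8 + 5 + 1 + 4 = 20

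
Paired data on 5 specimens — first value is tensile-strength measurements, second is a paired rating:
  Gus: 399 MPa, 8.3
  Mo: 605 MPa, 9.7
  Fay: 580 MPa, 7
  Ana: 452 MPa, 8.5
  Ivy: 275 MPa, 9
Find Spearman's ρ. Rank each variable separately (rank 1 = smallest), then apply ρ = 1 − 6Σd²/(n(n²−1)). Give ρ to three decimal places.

Ranks of variable 1: 2, 5, 4, 3, 1
Ranks of variable 2: 2, 5, 1, 3, 4
d = r₁ − r₂: 0, 0, 3, 0, -3
d²: 0, 0, 9, 0, 9; Σd² = 18
ρ = 1 − 6·18/(5·24) = 1 − 108/120 = 0.100

0.100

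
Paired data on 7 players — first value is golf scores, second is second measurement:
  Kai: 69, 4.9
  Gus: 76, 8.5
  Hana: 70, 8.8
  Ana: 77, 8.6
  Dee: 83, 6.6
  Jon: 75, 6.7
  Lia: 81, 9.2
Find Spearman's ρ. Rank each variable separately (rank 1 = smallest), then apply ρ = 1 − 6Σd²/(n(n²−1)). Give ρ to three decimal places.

0.250

Ranks of variable 1: 1, 4, 2, 5, 7, 3, 6
Ranks of variable 2: 1, 4, 6, 5, 2, 3, 7
d = r₁ − r₂: 0, 0, -4, 0, 5, 0, -1
d²: 0, 0, 16, 0, 25, 0, 1; Σd² = 42
ρ = 1 − 6·42/(7·48) = 1 − 252/336 = 0.250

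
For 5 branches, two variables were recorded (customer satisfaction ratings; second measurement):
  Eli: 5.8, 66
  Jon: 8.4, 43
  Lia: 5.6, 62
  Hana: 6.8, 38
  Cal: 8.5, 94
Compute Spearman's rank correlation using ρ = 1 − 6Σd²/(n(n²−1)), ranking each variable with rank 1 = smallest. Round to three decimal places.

0.200

Ranks of variable 1: 2, 4, 1, 3, 5
Ranks of variable 2: 4, 2, 3, 1, 5
d = r₁ − r₂: -2, 2, -2, 2, 0
d²: 4, 4, 4, 4, 0; Σd² = 16
ρ = 1 − 6·16/(5·24) = 1 − 96/120 = 0.200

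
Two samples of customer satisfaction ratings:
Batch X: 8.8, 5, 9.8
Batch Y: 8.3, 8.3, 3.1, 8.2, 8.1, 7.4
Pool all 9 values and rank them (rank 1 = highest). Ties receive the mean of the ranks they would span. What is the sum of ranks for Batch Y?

Sorted (descending): 9.8, 8.8, 8.3, 8.3, 8.2, 8.1, 7.4, 5, 3.1
The 2 values of 8.3 occupy positions 3–4 → average rank (3+4)/2 = 3.5.
Batch Y values → pooled ranks: 8.3→3.5, 8.3→3.5, 3.1→9, 8.2→5, 8.1→6, 7.4→7
Rank sum = 3.5 + 3.5 + 9 + 5 + 6 + 7 = 34

34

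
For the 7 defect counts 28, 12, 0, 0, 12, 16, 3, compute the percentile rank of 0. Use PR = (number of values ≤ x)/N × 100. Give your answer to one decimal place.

28.6

N = 7.
Strictly below 0: 0. Equal to 0: 2.
PR = 2/7 × 100 = 28.6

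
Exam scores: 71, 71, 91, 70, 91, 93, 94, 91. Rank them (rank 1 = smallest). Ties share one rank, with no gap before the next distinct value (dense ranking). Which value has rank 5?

94

Sorted (ascending): 70, 71, 71, 91, 91, 91, 93, 94
The 2 values of 71 share dense rank 2.
The 3 values of 91 share dense rank 3.
Remaining distinct values take the next consecutive integers.
Rank 5 → value 94.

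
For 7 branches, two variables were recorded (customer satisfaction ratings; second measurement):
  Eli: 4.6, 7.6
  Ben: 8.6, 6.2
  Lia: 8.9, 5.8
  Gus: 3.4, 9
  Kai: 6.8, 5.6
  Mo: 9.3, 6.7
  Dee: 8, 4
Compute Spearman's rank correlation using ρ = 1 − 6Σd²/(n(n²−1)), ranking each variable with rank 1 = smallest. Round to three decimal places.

Ranks of variable 1: 2, 5, 6, 1, 3, 7, 4
Ranks of variable 2: 6, 4, 3, 7, 2, 5, 1
d = r₁ − r₂: -4, 1, 3, -6, 1, 2, 3
d²: 16, 1, 9, 36, 1, 4, 9; Σd² = 76
ρ = 1 − 6·76/(7·48) = 1 − 456/336 = -0.357

-0.357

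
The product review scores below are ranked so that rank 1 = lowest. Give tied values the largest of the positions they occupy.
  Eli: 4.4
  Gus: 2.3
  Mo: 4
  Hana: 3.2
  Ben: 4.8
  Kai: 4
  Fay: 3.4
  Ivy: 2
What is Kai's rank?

6

Sorted (ascending): 2, 2.3, 3.2, 3.4, 4, 4, 4.4, 4.8
The 2 values of 4 occupy positions 5–6 → each gets rank 6.
Kai has value 4 → rank 6.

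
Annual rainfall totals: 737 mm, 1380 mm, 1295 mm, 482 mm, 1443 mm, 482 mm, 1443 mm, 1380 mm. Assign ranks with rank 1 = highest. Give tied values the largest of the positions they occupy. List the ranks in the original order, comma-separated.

Sorted (descending): 1443, 1443, 1380, 1380, 1295, 737, 482, 482
The 2 values of 1443 occupy positions 1–2 → each gets rank 2.
The 2 values of 1380 occupy positions 3–4 → each gets rank 4.
The 2 values of 482 occupy positions 7–8 → each gets rank 8.

6, 4, 5, 8, 2, 8, 2, 4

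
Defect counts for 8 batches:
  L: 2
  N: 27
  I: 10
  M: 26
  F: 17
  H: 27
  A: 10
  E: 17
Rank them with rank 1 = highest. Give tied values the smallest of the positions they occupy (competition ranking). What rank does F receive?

Sorted (descending): 27, 27, 26, 17, 17, 10, 10, 2
The 2 values of 27 occupy positions 1–2 → each gets rank 1.
The 2 values of 17 occupy positions 4–5 → each gets rank 4.
The 2 values of 10 occupy positions 6–7 → each gets rank 6.
F has value 17 → rank 4.

4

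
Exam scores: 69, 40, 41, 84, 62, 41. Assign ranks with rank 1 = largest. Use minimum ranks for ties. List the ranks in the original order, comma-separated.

Sorted (descending): 84, 69, 62, 41, 41, 40
The 2 values of 41 occupy positions 4–5 → each gets rank 4.

2, 6, 4, 1, 3, 4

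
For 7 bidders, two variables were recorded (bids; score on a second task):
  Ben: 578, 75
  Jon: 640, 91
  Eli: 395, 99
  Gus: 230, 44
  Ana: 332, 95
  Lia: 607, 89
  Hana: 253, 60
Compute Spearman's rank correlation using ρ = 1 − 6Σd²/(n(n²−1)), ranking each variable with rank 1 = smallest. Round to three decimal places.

Ranks of variable 1: 5, 7, 4, 1, 3, 6, 2
Ranks of variable 2: 3, 5, 7, 1, 6, 4, 2
d = r₁ − r₂: 2, 2, -3, 0, -3, 2, 0
d²: 4, 4, 9, 0, 9, 4, 0; Σd² = 30
ρ = 1 − 6·30/(7·48) = 1 − 180/336 = 0.464

0.464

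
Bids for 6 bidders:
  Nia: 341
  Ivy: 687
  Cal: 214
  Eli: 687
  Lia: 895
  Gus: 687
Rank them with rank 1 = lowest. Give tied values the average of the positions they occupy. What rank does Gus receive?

Sorted (ascending): 214, 341, 687, 687, 687, 895
The 3 values of 687 occupy positions 3–5 → average rank 4.
Gus has value 687 → rank 4.

4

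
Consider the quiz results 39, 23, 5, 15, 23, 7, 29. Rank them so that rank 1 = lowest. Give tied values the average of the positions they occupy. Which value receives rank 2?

7

Sorted (ascending): 5, 7, 15, 23, 23, 29, 39
The 2 values of 23 occupy positions 4–5 → average rank (4+5)/2 = 4.5.
Rank 2 → value 7.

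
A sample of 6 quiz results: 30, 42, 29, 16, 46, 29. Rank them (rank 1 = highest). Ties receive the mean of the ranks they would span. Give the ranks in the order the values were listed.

Sorted (descending): 46, 42, 30, 29, 29, 16
The 2 values of 29 occupy positions 4–5 → average rank (4+5)/2 = 4.5.

3, 2, 4.5, 6, 1, 4.5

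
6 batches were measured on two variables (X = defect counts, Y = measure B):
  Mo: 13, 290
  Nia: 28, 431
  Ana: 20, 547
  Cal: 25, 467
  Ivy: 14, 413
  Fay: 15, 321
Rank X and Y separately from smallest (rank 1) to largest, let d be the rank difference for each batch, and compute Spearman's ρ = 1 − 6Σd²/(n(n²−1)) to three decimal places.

0.714

Ranks of variable 1: 1, 6, 4, 5, 2, 3
Ranks of variable 2: 1, 4, 6, 5, 3, 2
d = r₁ − r₂: 0, 2, -2, 0, -1, 1
d²: 0, 4, 4, 0, 1, 1; Σd² = 10
ρ = 1 − 6·10/(6·35) = 1 − 60/210 = 0.714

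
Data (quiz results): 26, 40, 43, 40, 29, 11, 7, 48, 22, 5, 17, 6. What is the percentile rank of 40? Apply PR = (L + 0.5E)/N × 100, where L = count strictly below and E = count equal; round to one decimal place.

N = 12.
Strictly below 40: 8. Equal to 40: 2.
PR = (8 + 0.5·2)/12 × 100 = 75.0

75.0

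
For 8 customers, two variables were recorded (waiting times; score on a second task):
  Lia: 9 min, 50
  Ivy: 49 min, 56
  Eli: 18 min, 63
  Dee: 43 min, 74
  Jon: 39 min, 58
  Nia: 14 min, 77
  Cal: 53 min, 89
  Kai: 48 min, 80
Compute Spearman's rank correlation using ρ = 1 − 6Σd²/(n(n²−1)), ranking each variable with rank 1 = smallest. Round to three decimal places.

Ranks of variable 1: 1, 7, 3, 5, 4, 2, 8, 6
Ranks of variable 2: 1, 2, 4, 5, 3, 6, 8, 7
d = r₁ − r₂: 0, 5, -1, 0, 1, -4, 0, -1
d²: 0, 25, 1, 0, 1, 16, 0, 1; Σd² = 44
ρ = 1 − 6·44/(8·63) = 1 − 264/504 = 0.476

0.476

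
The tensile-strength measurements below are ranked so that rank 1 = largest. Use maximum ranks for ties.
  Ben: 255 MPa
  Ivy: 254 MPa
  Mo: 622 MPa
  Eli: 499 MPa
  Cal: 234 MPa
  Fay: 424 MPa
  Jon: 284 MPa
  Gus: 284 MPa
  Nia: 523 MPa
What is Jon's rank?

Sorted (descending): 622, 523, 499, 424, 284, 284, 255, 254, 234
The 2 values of 284 occupy positions 5–6 → each gets rank 6.
Jon has value 284 MPa → rank 6.

6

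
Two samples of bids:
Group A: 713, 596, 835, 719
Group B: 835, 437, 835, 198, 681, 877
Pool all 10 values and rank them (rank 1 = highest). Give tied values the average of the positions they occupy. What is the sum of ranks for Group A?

Sorted (descending): 877, 835, 835, 835, 719, 713, 681, 596, 437, 198
The 3 values of 835 occupy positions 2–4 → average rank 3.
Group A values → pooled ranks: 713→6, 596→8, 835→3, 719→5
Rank sum = 6 + 8 + 3 + 5 = 22

22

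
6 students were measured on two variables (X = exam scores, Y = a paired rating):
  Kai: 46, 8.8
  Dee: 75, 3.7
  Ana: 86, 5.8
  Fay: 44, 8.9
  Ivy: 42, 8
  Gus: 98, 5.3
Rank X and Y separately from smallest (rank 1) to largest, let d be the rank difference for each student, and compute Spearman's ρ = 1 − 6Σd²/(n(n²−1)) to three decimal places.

-0.657

Ranks of variable 1: 3, 4, 5, 2, 1, 6
Ranks of variable 2: 5, 1, 3, 6, 4, 2
d = r₁ − r₂: -2, 3, 2, -4, -3, 4
d²: 4, 9, 4, 16, 9, 16; Σd² = 58
ρ = 1 − 6·58/(6·35) = 1 − 348/210 = -0.657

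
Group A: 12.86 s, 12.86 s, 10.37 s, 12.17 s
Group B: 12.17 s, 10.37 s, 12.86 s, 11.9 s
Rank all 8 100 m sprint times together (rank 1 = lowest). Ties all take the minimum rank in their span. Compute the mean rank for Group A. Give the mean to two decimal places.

Sorted (ascending): 10.37, 10.37, 11.9, 12.17, 12.17, 12.86, 12.86, 12.86
The 2 values of 10.37 occupy positions 1–2 → each gets rank 1.
The 2 values of 12.17 occupy positions 4–5 → each gets rank 4.
The 3 values of 12.86 occupy positions 6–8 → each gets rank 6.
Group A values → pooled ranks: 12.86→6, 12.86→6, 10.37→1, 12.17→4
Mean rank = (6 + 6 + 1 + 4) / 4 = 4.25

4.25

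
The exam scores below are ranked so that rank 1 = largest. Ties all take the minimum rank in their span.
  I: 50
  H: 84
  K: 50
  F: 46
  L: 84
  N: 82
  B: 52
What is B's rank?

4

Sorted (descending): 84, 84, 82, 52, 50, 50, 46
The 2 values of 84 occupy positions 1–2 → each gets rank 1.
The 2 values of 50 occupy positions 5–6 → each gets rank 5.
B has value 52 → rank 4.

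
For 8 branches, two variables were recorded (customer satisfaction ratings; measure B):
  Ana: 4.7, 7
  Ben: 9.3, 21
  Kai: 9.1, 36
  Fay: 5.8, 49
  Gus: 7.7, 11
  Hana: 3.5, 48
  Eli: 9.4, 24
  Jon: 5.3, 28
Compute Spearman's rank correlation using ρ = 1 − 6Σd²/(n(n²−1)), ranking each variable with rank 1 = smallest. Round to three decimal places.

-0.167

Ranks of variable 1: 2, 7, 6, 4, 5, 1, 8, 3
Ranks of variable 2: 1, 3, 6, 8, 2, 7, 4, 5
d = r₁ − r₂: 1, 4, 0, -4, 3, -6, 4, -2
d²: 1, 16, 0, 16, 9, 36, 16, 4; Σd² = 98
ρ = 1 − 6·98/(8·63) = 1 − 588/504 = -0.167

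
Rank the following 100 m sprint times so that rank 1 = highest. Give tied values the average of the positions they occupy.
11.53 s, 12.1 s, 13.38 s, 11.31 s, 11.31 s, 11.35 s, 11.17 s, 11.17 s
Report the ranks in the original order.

3, 2, 1, 5.5, 5.5, 4, 7.5, 7.5

Sorted (descending): 13.38, 12.1, 11.53, 11.35, 11.31, 11.31, 11.17, 11.17
The 2 values of 11.31 occupy positions 5–6 → average rank (5+6)/2 = 5.5.
The 2 values of 11.17 occupy positions 7–8 → average rank (7+8)/2 = 7.5.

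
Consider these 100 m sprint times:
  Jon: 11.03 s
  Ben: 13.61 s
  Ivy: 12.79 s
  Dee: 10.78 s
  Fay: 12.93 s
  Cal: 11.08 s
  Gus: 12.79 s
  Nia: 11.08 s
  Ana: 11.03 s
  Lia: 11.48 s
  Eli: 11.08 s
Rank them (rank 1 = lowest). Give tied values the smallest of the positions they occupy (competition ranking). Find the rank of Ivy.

Sorted (ascending): 10.78, 11.03, 11.03, 11.08, 11.08, 11.08, 11.48, 12.79, 12.79, 12.93, 13.61
The 2 values of 11.03 occupy positions 2–3 → each gets rank 2.
The 3 values of 11.08 occupy positions 4–6 → each gets rank 4.
The 2 values of 12.79 occupy positions 8–9 → each gets rank 8.
Ivy has value 12.79 s → rank 8.

8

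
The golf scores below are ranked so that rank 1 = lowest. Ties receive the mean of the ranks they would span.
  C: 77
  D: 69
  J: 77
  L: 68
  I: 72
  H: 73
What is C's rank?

5.5

Sorted (ascending): 68, 69, 72, 73, 77, 77
The 2 values of 77 occupy positions 5–6 → average rank (5+6)/2 = 5.5.
C has value 77 → rank 5.5.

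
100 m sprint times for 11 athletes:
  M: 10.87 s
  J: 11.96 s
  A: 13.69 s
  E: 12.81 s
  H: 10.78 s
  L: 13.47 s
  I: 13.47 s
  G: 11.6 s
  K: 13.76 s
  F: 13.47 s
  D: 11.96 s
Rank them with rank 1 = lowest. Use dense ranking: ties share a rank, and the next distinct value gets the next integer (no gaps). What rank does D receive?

4

Sorted (ascending): 10.78, 10.87, 11.6, 11.96, 11.96, 12.81, 13.47, 13.47, 13.47, 13.69, 13.76
The 2 values of 11.96 share dense rank 4.
The 3 values of 13.47 share dense rank 6.
Remaining distinct values take the next consecutive integers.
D has value 11.96 s → rank 4.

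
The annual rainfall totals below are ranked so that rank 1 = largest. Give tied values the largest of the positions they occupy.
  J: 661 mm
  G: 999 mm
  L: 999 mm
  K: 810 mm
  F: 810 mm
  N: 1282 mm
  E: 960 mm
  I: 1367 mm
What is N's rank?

Sorted (descending): 1367, 1282, 999, 999, 960, 810, 810, 661
The 2 values of 999 occupy positions 3–4 → each gets rank 4.
The 2 values of 810 occupy positions 6–7 → each gets rank 7.
N has value 1282 mm → rank 2.

2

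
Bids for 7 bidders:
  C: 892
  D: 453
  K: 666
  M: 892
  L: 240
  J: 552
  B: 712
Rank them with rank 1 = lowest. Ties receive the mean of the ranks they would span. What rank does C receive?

6.5

Sorted (ascending): 240, 453, 552, 666, 712, 892, 892
The 2 values of 892 occupy positions 6–7 → average rank (6+7)/2 = 6.5.
C has value 892 → rank 6.5.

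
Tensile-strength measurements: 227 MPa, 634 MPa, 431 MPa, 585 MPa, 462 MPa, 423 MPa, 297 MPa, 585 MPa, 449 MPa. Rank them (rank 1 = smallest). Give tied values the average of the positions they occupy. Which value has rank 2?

297

Sorted (ascending): 227, 297, 423, 431, 449, 462, 585, 585, 634
The 2 values of 585 occupy positions 7–8 → average rank (7+8)/2 = 7.5.
Rank 2 → value 297.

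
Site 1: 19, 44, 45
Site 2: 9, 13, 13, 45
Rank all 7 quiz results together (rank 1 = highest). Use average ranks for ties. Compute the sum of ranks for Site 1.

8.5

Sorted (descending): 45, 45, 44, 19, 13, 13, 9
The 2 values of 45 occupy positions 1–2 → average rank (1+2)/2 = 1.5.
The 2 values of 13 occupy positions 5–6 → average rank (5+6)/2 = 5.5.
Site 1 values → pooled ranks: 19→4, 44→3, 45→1.5
Rank sum = 4 + 3 + 1.5 = 8.5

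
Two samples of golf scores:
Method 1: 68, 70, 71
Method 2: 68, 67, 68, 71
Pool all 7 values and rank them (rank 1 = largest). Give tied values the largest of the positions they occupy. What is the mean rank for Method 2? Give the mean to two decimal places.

5.25

Sorted (descending): 71, 71, 70, 68, 68, 68, 67
The 2 values of 71 occupy positions 1–2 → each gets rank 2.
The 3 values of 68 occupy positions 4–6 → each gets rank 6.
Method 2 values → pooled ranks: 68→6, 67→7, 68→6, 71→2
Mean rank = (6 + 7 + 6 + 2) / 4 = 5.25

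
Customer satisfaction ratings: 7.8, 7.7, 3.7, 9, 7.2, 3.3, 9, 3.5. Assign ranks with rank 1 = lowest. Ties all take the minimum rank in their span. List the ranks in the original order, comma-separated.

Sorted (ascending): 3.3, 3.5, 3.7, 7.2, 7.7, 7.8, 9, 9
The 2 values of 9 occupy positions 7–8 → each gets rank 7.

6, 5, 3, 7, 4, 1, 7, 2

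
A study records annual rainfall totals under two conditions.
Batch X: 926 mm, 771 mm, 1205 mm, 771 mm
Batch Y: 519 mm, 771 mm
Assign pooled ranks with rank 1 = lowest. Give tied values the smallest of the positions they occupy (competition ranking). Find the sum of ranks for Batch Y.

Sorted (ascending): 519, 771, 771, 771, 926, 1205
The 3 values of 771 occupy positions 2–4 → each gets rank 2.
Batch Y values → pooled ranks: 519→1, 771→2
Rank sum = 1 + 2 = 3

3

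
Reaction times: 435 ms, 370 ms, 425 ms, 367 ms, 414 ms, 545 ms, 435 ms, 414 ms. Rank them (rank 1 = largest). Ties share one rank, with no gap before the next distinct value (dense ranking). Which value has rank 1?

Sorted (descending): 545, 435, 435, 425, 414, 414, 370, 367
The 2 values of 435 share dense rank 2.
The 2 values of 414 share dense rank 4.
Remaining distinct values take the next consecutive integers.
Rank 1 → value 545.

545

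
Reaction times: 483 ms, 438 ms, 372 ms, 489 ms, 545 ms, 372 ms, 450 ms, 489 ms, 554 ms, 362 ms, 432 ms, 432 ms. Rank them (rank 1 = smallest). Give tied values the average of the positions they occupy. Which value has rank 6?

Sorted (ascending): 362, 372, 372, 432, 432, 438, 450, 483, 489, 489, 545, 554
The 2 values of 372 occupy positions 2–3 → average rank (2+3)/2 = 2.5.
The 2 values of 432 occupy positions 4–5 → average rank (4+5)/2 = 4.5.
The 2 values of 489 occupy positions 9–10 → average rank (9+10)/2 = 9.5.
Rank 6 → value 438.

438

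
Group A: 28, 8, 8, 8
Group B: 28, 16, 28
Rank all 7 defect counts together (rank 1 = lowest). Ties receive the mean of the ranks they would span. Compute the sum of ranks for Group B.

16

Sorted (ascending): 8, 8, 8, 16, 28, 28, 28
The 3 values of 8 occupy positions 1–3 → average rank 2.
The 3 values of 28 occupy positions 5–7 → average rank 6.
Group B values → pooled ranks: 28→6, 16→4, 28→6
Rank sum = 6 + 4 + 6 = 16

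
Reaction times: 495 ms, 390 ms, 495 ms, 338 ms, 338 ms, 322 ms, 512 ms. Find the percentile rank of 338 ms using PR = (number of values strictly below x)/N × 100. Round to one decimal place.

14.3

N = 7.
Strictly below 338: 1. Equal to 338: 2.
PR = 1/7 × 100 = 14.3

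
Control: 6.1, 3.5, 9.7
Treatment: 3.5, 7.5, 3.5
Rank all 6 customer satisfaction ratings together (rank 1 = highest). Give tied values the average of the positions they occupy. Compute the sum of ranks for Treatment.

Sorted (descending): 9.7, 7.5, 6.1, 3.5, 3.5, 3.5
The 3 values of 3.5 occupy positions 4–6 → average rank 5.
Treatment values → pooled ranks: 3.5→5, 7.5→2, 3.5→5
Rank sum = 5 + 2 + 5 = 12

12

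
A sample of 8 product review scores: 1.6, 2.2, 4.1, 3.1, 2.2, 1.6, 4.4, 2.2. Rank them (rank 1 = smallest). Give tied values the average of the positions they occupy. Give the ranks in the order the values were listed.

Sorted (ascending): 1.6, 1.6, 2.2, 2.2, 2.2, 3.1, 4.1, 4.4
The 2 values of 1.6 occupy positions 1–2 → average rank (1+2)/2 = 1.5.
The 3 values of 2.2 occupy positions 3–5 → average rank 4.

1.5, 4, 7, 6, 4, 1.5, 8, 4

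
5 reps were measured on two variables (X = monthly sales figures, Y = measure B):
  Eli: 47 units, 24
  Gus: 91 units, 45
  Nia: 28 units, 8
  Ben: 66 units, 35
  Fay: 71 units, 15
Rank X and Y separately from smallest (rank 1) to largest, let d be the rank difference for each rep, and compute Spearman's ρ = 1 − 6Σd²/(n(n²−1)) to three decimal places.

0.700

Ranks of variable 1: 2, 5, 1, 3, 4
Ranks of variable 2: 3, 5, 1, 4, 2
d = r₁ − r₂: -1, 0, 0, -1, 2
d²: 1, 0, 0, 1, 4; Σd² = 6
ρ = 1 − 6·6/(5·24) = 1 − 36/120 = 0.700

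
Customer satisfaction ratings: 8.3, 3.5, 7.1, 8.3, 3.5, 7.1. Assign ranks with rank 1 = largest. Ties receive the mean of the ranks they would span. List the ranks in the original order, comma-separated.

Sorted (descending): 8.3, 8.3, 7.1, 7.1, 3.5, 3.5
The 2 values of 8.3 occupy positions 1–2 → average rank (1+2)/2 = 1.5.
The 2 values of 7.1 occupy positions 3–4 → average rank (3+4)/2 = 3.5.
The 2 values of 3.5 occupy positions 5–6 → average rank (5+6)/2 = 5.5.

1.5, 5.5, 3.5, 1.5, 5.5, 3.5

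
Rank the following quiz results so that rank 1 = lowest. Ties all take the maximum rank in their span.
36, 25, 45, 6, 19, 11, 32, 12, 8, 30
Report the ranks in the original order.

9, 6, 10, 1, 5, 3, 8, 4, 2, 7

Sorted (ascending): 6, 8, 11, 12, 19, 25, 30, 32, 36, 45
No ties — each value takes its position as its rank.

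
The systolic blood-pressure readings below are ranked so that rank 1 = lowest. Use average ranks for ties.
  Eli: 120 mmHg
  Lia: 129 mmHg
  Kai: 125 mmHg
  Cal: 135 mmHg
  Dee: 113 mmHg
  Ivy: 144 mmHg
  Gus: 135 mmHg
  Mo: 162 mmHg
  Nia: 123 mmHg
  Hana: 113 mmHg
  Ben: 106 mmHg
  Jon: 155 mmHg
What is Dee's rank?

2.5

Sorted (ascending): 106, 113, 113, 120, 123, 125, 129, 135, 135, 144, 155, 162
The 2 values of 113 occupy positions 2–3 → average rank (2+3)/2 = 2.5.
The 2 values of 135 occupy positions 8–9 → average rank (8+9)/2 = 8.5.
Dee has value 113 mmHg → rank 2.5.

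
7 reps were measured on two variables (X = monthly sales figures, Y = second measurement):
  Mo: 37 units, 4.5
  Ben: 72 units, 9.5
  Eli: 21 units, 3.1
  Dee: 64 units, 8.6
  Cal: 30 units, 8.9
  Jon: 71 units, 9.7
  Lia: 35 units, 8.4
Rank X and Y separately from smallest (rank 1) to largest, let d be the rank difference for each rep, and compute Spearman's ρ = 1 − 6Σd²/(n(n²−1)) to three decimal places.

Ranks of variable 1: 4, 7, 1, 5, 2, 6, 3
Ranks of variable 2: 2, 6, 1, 4, 5, 7, 3
d = r₁ − r₂: 2, 1, 0, 1, -3, -1, 0
d²: 4, 1, 0, 1, 9, 1, 0; Σd² = 16
ρ = 1 − 6·16/(7·48) = 1 − 96/336 = 0.714

0.714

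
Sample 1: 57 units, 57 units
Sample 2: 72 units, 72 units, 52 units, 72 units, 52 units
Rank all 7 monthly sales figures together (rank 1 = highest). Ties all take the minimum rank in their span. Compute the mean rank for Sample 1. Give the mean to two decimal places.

4.00

Sorted (descending): 72, 72, 72, 57, 57, 52, 52
The 3 values of 72 occupy positions 1–3 → each gets rank 1.
The 2 values of 57 occupy positions 4–5 → each gets rank 4.
The 2 values of 52 occupy positions 6–7 → each gets rank 6.
Sample 1 values → pooled ranks: 57→4, 57→4
Mean rank = (4 + 4) / 2 = 4.00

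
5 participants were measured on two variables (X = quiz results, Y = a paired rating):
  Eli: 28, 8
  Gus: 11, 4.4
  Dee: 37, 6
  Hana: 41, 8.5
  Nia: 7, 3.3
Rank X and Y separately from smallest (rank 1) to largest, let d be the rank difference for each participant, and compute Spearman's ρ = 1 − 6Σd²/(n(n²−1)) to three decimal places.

0.900

Ranks of variable 1: 3, 2, 4, 5, 1
Ranks of variable 2: 4, 2, 3, 5, 1
d = r₁ − r₂: -1, 0, 1, 0, 0
d²: 1, 0, 1, 0, 0; Σd² = 2
ρ = 1 − 6·2/(5·24) = 1 − 12/120 = 0.900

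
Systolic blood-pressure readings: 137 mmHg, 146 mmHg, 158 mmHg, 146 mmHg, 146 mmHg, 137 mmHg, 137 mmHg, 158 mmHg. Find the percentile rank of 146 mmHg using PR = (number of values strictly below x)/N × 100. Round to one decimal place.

N = 8.
Strictly below 146: 3. Equal to 146: 3.
PR = 3/8 × 100 = 37.5

37.5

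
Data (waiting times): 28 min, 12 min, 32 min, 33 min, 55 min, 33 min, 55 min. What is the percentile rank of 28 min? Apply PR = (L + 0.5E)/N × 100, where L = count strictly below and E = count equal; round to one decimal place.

21.4

N = 7.
Strictly below 28: 1. Equal to 28: 1.
PR = (1 + 0.5·1)/7 × 100 = 21.4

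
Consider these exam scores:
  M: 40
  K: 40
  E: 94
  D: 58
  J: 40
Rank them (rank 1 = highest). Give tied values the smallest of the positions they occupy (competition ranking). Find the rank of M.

3

Sorted (descending): 94, 58, 40, 40, 40
The 3 values of 40 occupy positions 3–5 → each gets rank 3.
M has value 40 → rank 3.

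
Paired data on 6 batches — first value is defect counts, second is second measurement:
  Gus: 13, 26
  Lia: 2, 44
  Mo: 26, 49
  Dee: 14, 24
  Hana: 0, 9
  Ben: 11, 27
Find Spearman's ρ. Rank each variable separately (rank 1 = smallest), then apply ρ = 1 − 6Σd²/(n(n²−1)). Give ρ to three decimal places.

0.429

Ranks of variable 1: 4, 2, 6, 5, 1, 3
Ranks of variable 2: 3, 5, 6, 2, 1, 4
d = r₁ − r₂: 1, -3, 0, 3, 0, -1
d²: 1, 9, 0, 9, 0, 1; Σd² = 20
ρ = 1 − 6·20/(6·35) = 1 − 120/210 = 0.429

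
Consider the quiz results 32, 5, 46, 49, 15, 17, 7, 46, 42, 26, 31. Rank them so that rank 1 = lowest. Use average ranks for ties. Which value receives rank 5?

Sorted (ascending): 5, 7, 15, 17, 26, 31, 32, 42, 46, 46, 49
The 2 values of 46 occupy positions 9–10 → average rank (9+10)/2 = 9.5.
Rank 5 → value 26.

26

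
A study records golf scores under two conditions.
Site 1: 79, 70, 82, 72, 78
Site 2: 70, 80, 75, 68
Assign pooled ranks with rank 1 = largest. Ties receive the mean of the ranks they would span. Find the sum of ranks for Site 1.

Sorted (descending): 82, 80, 79, 78, 75, 72, 70, 70, 68
The 2 values of 70 occupy positions 7–8 → average rank (7+8)/2 = 7.5.
Site 1 values → pooled ranks: 79→3, 70→7.5, 82→1, 72→6, 78→4
Rank sum = 3 + 7.5 + 1 + 6 + 4 = 21.5

21.5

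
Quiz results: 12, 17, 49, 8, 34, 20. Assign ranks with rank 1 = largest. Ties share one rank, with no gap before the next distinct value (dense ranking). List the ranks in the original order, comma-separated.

5, 4, 1, 6, 2, 3

Sorted (descending): 49, 34, 20, 17, 12, 8
No ties — each value takes its position as its rank.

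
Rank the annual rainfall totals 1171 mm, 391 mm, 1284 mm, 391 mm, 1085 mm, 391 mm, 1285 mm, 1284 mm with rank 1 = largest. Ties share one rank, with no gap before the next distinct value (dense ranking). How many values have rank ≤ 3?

Sorted (descending): 1285, 1284, 1284, 1171, 1085, 391, 391, 391
The 2 values of 1284 share dense rank 2.
The 3 values of 391 share dense rank 5.
Remaining distinct values take the next consecutive integers.
Ranks ≤ 3: {1, 2, 2, 3} → 4 values.

4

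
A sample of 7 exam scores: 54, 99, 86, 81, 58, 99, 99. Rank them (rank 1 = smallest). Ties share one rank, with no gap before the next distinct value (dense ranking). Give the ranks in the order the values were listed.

1, 5, 4, 3, 2, 5, 5

Sorted (ascending): 54, 58, 81, 86, 99, 99, 99
The 3 values of 99 share dense rank 5.
Remaining distinct values take the next consecutive integers.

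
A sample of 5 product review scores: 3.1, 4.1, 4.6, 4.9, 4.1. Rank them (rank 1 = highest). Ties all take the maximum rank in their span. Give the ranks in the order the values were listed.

Sorted (descending): 4.9, 4.6, 4.1, 4.1, 3.1
The 2 values of 4.1 occupy positions 3–4 → each gets rank 4.

5, 4, 2, 1, 4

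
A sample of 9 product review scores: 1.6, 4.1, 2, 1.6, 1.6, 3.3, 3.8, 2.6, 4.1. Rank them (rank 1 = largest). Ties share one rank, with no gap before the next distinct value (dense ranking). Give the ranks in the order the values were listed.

Sorted (descending): 4.1, 4.1, 3.8, 3.3, 2.6, 2, 1.6, 1.6, 1.6
The 2 values of 4.1 share dense rank 1.
The 3 values of 1.6 share dense rank 6.
Remaining distinct values take the next consecutive integers.

6, 1, 5, 6, 6, 3, 2, 4, 1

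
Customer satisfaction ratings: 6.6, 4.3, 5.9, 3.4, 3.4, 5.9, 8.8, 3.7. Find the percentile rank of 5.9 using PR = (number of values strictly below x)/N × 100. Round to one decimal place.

N = 8.
Strictly below 5.9: 4. Equal to 5.9: 2.
PR = 4/8 × 100 = 50.0

50.0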